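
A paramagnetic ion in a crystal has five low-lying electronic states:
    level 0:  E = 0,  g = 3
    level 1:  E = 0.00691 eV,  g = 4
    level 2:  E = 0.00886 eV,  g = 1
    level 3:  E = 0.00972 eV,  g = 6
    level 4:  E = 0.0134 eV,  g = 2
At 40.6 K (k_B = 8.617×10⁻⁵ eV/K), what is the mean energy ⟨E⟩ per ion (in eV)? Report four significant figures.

0.002159 eV

k_BT = 8.617×10⁻⁵ × 40.6 K = 0.00349850 eV.
Eᵢ/kT = 0, 1.97513, 2.53251, 2.77833, 3.83021.
Z = Σ gᵢe^(−Eᵢ/kT) = 3·e^(−0) + 4·e^(−1.97513) + 1·e^(−2.53251) + 6·e^(−2.77833) + 2·e^(−3.83021) = 3.00000 + 0.554973 + 0.0794593 + 0.372853 + 0.0434101 = 4.05070.
⟨E⟩ = Σ Eᵢ gᵢe^(−Eᵢ/kT) / Z = (0·3.00000 + 0.00691·0.554973 + 0.00886·0.0794593 + 0.00972·0.372853 + 0.0134·0.0434101) / 4.05070 = 0.002159 eV.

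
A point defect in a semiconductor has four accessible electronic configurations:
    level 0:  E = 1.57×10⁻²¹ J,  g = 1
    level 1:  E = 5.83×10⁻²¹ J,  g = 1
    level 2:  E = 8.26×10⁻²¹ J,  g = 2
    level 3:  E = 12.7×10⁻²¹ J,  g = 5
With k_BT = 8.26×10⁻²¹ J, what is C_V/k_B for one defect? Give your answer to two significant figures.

Eᵢ/kT = 0.1901, 0.7058, 1.000, 1.538.
Z = Σ gᵢe^(−Eᵢ/kT) = 1·e^(−0.1901) + 1·e^(−0.7058) + 2·e^(−1.000) + 5·e^(−1.538) = 0.8269 + 0.4937 + 0.7358 + 1.074 = 3.130.
⟨E⟩ = 7.634, ⟨E²⟩ = 77.39.
C_V/k_B = (⟨E²⟩ − ⟨E⟩²)/(kT)² = (77.39 − 58.28)/68.23 = 0.28.

0.28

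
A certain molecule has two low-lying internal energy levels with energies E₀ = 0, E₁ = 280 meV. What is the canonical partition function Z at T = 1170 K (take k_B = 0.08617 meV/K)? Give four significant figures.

k_BT = 0.08617 × 1170 K = 100.819 meV.
Eᵢ/kT = 0, 2.77725.
Z = Σ e^(−Eᵢ/kT) = e^(−0) + e^(−2.77725) = 1.00000 + 0.0622093 = 1.06221.

Z = 1.062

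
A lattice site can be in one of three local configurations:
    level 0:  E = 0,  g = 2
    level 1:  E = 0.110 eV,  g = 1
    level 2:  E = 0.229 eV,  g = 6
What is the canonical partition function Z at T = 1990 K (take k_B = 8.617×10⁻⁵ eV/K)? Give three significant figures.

k_BT = 8.617×10⁻⁵ × 1990 K = 0.17148 eV.
Eᵢ/kT = 0, 0.64147, 1.3354.
Z = Σ gᵢe^(−Eᵢ/kT) = 2·e^(−0) + 1·e^(−0.64147) + 6·e^(−1.3354) = 2.0000 + 0.52652 + 1.5783 = 4.1048.

Z = 4.10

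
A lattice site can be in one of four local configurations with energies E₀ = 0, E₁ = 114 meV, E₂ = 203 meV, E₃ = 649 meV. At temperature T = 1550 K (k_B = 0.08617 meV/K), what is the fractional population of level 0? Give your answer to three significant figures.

k_BT = 0.08617 × 1550 K = 133.56 meV.
Eᵢ/kT = 0, 0.85355, 1.5199, 4.8592.
Z = Σ e^(−Eᵢ/kT) = e^(−0) + e^(−0.85355) + e^(−1.5199) + e^(−4.8592) = 1.0000 + 0.42590 + 0.21873 + 0.0077567 = 1.6524.
P₀ = e^(−E₀/kT) / Z = 1.0000/1.6524 = 0.605.

0.605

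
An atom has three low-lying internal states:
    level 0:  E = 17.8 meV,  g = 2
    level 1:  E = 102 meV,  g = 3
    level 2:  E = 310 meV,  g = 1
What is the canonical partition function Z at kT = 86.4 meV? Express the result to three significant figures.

Z = 2.58

Eᵢ/kT = 0.20602, 1.1806, 3.5880.
Z = Σ gᵢe^(−Eᵢ/kT) = 2·e^(−0.20602) + 3·e^(−1.1806) + 1·e^(−3.5880) = 1.6276 + 0.92128 + 0.027654 = 2.5765.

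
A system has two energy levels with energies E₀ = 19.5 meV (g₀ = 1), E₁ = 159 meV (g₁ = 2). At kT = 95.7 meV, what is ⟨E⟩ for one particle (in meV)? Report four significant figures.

Eᵢ/kT = 0.203762, 1.66144.
Z = Σ gᵢe^(−Eᵢ/kT) = 1·e^(−0.203762) + 2·e^(−1.66144) = 0.815656 + 0.379731 = 1.19539.
⟨E⟩ = Σ Eᵢ gᵢe^(−Eᵢ/kT) / Z = (19.5·0.815656 + 159·0.379731) / 1.19539 = 63.81 meV.

63.81 meV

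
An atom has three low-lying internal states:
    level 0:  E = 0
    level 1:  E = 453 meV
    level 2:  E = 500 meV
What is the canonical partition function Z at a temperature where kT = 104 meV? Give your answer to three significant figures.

Eᵢ/kT = 0, 4.3558, 4.8077.
Z = Σ e^(−Eᵢ/kT) = e^(−0) + e^(−4.3558) + e^(−4.8077) = 1.0000 + 0.012832 + 0.0081666 = 1.0210.

Z = 1.02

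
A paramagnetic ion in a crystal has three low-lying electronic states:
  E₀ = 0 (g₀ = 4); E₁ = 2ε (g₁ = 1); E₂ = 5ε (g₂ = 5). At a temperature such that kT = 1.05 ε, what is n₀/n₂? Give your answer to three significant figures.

n₀/n₂ = (g₀/g₂) exp[−(E₀−E₂)/kT] = (4/5) × exp(−(-5ε)/(1.05ε)) = (4/5) × exp(4.7619) = 93.6.

93.6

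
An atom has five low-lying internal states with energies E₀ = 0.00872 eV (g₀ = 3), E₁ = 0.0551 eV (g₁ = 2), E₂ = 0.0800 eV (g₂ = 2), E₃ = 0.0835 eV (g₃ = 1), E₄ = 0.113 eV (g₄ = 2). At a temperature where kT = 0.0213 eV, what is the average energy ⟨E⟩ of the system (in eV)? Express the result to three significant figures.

Eᵢ/kT = 0.40939, 2.5869, 3.7559, 3.9202, 5.3052.
Z = Σ gᵢe^(−Eᵢ/kT) = 3·e^(−0.40939) + 2·e^(−2.5869) + 2·e^(−3.7559) + 1·e^(−3.9202) + 2·e^(−5.3052) = 1.9922 + 0.15051 + 0.046759 + 0.019837 + 0.0099314 = 2.2192.
⟨E⟩ = Σ Eᵢ gᵢe^(−Eᵢ/kT) / Z = (0.00872·1.9922 + 0.0551·0.15051 + 0.0800·0.046759 + 0.0835·0.019837 + 0.113·0.0099314) / 2.2192 = 0.0145 eV.

0.0145 eV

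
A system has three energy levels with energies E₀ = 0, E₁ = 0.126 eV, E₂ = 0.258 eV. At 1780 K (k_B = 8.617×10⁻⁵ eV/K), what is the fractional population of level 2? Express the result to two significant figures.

k_BT = 8.617×10⁻⁵ × 1780 K = 0.1534 eV.
Eᵢ/kT = 0, 0.8214, 1.682.
Z = Σ e^(−Eᵢ/kT) = e^(−0) + e^(−0.8214) + e^(−1.682) = 1.000 + 0.4398 + 0.1860 = 1.626.
P₂ = e^(−E₂/kT) / Z = 0.1860/1.626 = 0.11.

0.11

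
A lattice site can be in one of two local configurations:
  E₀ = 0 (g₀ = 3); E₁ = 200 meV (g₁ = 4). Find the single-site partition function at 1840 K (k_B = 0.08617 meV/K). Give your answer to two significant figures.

Z = 4.1

k_BT = 0.08617 × 1840 K = 158.6 meV.
Eᵢ/kT = 0, 1.261.
Z = Σ gᵢe^(−Eᵢ/kT) = 3·e^(−0) + 4·e^(−1.261) = 3.000 + 1.133 = 4.133.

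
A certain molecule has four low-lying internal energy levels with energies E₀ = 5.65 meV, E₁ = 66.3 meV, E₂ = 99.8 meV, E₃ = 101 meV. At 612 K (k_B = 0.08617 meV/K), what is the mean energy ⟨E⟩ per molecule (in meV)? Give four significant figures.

k_BT = 0.08617 × 612 K = 52.7360 meV.
Eᵢ/kT = 0.107137, 1.25721, 1.89245, 1.91520.
Z = Σ e^(−Eᵢ/kT) = e^(−0.107137) + e^(−1.25721) + e^(−1.89245) + e^(−1.91520) = 0.898403 + 0.284447 + 0.150702 + 0.147312 = 1.48086.
⟨E⟩ = Σ Eᵢ e^(−Eᵢ/kT) / Z = (5.65·0.898403 + 66.3·0.284447 + 99.8·0.150702 + 101·0.147312) / 1.48086 = 36.37 meV.

36.37 meV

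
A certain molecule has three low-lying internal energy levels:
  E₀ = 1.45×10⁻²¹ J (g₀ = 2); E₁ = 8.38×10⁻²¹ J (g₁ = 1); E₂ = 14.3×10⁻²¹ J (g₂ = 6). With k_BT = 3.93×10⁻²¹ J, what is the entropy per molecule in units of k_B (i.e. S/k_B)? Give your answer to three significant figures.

Eᵢ/kT = 0.36896, 2.1323, 3.6387.
Z = Σ gᵢe^(−Eᵢ/kT) = 2·e^(−0.36896) + 1·e^(−2.1323) + 6·e^(−3.6387) = 1.3829 + 0.11856 + 0.15772 = 1.6592.
⟨E⟩ = Σ EᵢPᵢ = 3.1667 ×10⁻²¹ J.
S/k_B = ln Z + ⟨E⟩/kT = ln(1.6592) + 3.1667/3.93 = 0.50634 + 0.80578 = 1.31.

1.31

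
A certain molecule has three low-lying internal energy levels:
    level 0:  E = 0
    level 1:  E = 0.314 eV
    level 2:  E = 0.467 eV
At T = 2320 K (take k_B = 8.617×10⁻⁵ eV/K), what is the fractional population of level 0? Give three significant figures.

k_BT = 8.617×10⁻⁵ × 2320 K = 0.19991 eV.
Eᵢ/kT = 0, 1.5707, 2.3361.
Z = Σ e^(−Eᵢ/kT) = e^(−0) + e^(−1.5707) + e^(−2.3361) = 1.0000 + 0.20790 + 0.096704 = 1.3046.
P₀ = e^(−E₀/kT) / Z = 1.0000/1.3046 = 0.767.

0.767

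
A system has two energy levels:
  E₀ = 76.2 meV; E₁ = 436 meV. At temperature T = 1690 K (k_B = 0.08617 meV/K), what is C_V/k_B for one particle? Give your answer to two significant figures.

0.44

k_BT = 0.08617 × 1690 K = 145.6 meV.
Eᵢ/kT = 0.5234, 2.995.
Z = Σ e^(−Eᵢ/kT) = e^(−0.5234) + e^(−2.995) = 0.5925 + 0.05004 = 0.6425.
⟨E⟩ = 104.2 meV, ⟨E²⟩ = 20160 meV².
C_V/k_B = (⟨E²⟩ − ⟨E⟩²)/(kT)² = (20160 − 10860)/21200 = 0.44.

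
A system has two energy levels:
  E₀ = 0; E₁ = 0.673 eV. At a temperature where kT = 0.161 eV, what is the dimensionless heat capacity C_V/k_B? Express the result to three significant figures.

0.259

Eᵢ/kT = 0, 4.1801.
Z = Σ e^(−Eᵢ/kT) = e^(−0) + e^(−4.1801) = 1.0000 + 0.015297 = 1.0153.
⟨E⟩ = 0.010140 eV, ⟨E²⟩ = 0.0068240 eV².
C_V/k_B = (⟨E²⟩ − ⟨E⟩²)/(kT)² = (0.0068240 − 0.00010282)/0.025921 = 0.259.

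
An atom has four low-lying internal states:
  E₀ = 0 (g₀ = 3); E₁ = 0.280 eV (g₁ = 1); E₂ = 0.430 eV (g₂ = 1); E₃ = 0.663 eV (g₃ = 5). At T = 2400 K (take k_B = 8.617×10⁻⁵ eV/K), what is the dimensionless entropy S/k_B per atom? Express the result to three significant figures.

1.63

k_BT = 8.617×10⁻⁵ × 2400 K = 0.20681 eV.
Eᵢ/kT = 0, 1.3539, 2.0792, 3.2058.
Z = Σ gᵢe^(−Eᵢ/kT) = 3·e^(−0) + 1·e^(−1.3539) + 1·e^(−2.0792) + 5·e^(−3.2058) = 3.0000 + 0.25823 + 0.12503 + 0.20263 = 3.5859.
⟨E⟩ = Σ EᵢPᵢ = 0.072621 eV.
S/k_B = ln Z + ⟨E⟩/kT = ln(3.5859) + 0.072621/0.20681 = 1.2770 + 0.35115 = 1.63.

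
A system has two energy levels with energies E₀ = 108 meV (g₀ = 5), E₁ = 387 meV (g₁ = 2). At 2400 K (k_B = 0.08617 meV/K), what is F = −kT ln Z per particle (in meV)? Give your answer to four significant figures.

-245.3 meV

k_BT = 0.08617 × 2400 K = 206.808 meV.
Eᵢ/kT = 0.522224, 1.87130.
Z = Σ gᵢe^(−Eᵢ/kT) = 5·e^(−0.522224) + 2·e^(−1.87130) = 2.96600 + 0.307847 = 3.27385.
F = −kT ln Z = −206.808 × ln(3.27385) = −206.808 × 1.18597 = -245.3 meV.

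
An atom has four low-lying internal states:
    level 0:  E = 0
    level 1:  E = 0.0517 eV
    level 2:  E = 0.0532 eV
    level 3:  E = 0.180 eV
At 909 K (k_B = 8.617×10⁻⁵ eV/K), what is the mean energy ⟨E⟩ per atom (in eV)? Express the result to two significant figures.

k_BT = 8.617×10⁻⁵ × 909 K = 0.07833 eV.
Eᵢ/kT = 0, 0.6600, 0.6792, 2.298.
Z = Σ e^(−Eᵢ/kT) = e^(−0) + e^(−0.6600) + e^(−0.6792) + e^(−2.298) = 1.000 + 0.5169 + 0.5070 + 0.1005 = 2.124.
⟨E⟩ = Σ Eᵢ e^(−Eᵢ/kT) / Z = (0·1.000 + 0.0517·0.5169 + 0.0532·0.5070 + 0.180·0.1005) / 2.124 = 0.034 eV.

0.034 eV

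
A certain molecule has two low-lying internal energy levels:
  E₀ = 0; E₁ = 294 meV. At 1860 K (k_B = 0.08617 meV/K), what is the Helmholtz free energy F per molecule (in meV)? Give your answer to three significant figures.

k_BT = 0.08617 × 1860 K = 160.28 meV.
Eᵢ/kT = 0, 1.8343.
Z = Σ e^(−Eᵢ/kT) = e^(−0) + e^(−1.8343) = 1.0000 + 0.15973 = 1.1597.
F = −kT ln Z = −160.28 × ln(1.1597) = −160.28 × 0.14816 = -23.7 meV.

-23.7 meV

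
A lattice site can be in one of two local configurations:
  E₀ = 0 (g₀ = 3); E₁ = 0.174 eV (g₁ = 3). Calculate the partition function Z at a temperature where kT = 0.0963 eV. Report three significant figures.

Z = 3.49

Eᵢ/kT = 0, 1.8069.
Z = Σ gᵢe^(−Eᵢ/kT) = 3·e^(−0) + 3·e^(−1.8069) = 3.0000 + 0.49249 = 3.4925.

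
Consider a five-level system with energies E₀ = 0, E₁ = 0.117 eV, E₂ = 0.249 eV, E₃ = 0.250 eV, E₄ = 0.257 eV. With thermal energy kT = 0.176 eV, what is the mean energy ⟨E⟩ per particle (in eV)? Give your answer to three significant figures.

Eᵢ/kT = 0, 0.66477, 1.4148, 1.4205, 1.4602.
Z = Σ e^(−Eᵢ/kT) = e^(−0) + e^(−0.66477) + e^(−1.4148) + e^(−1.4205) + e^(−1.4602) = 1.0000 + 0.51439 + 0.24297 + 0.24159 + 0.23219 = 2.2311.
⟨E⟩ = Σ Eᵢ e^(−Eᵢ/kT) / Z = (0·1.0000 + 0.117·0.51439 + 0.249·0.24297 + 0.250·0.24159 + 0.257·0.23219) / 2.2311 = 0.108 eV.

0.108 eV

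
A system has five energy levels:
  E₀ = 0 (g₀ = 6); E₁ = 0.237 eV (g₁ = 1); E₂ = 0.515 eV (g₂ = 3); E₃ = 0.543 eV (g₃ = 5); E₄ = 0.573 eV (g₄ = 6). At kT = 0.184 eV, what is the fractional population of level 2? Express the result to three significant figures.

0.0261

Eᵢ/kT = 0, 1.2880, 2.7989, 2.9511, 3.1141.
Z = Σ gᵢe^(−Eᵢ/kT) = 6·e^(−0) + 1·e^(−1.2880) + 3·e^(−2.7989) + 5·e^(−2.9511) + 6·e^(−3.1141) = 6.0000 + 0.27582 + 0.18263 + 0.26141 + 0.26651 = 6.9864.
P₂ = g₂ e^(−E₂/kT) / Z = 0.18263/6.9864 = 0.0261.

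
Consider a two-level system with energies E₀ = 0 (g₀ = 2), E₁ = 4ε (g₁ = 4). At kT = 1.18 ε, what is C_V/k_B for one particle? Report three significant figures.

0.680

Eᵢ/kT = 0, 3.3898.
Z = Σ gᵢe^(−Eᵢ/kT) = 2·e^(−0) + 4·e^(−3.3898) = 2.0000 + 0.13486 = 2.1349.
⟨E⟩ = 0.25268 ε, ⟨E²⟩ = 1.0107 ε².
C_V/k_B = (⟨E²⟩ − ⟨E⟩²)/(kT)² = (1.0107 − 0.063847)/1.3924 = 0.680.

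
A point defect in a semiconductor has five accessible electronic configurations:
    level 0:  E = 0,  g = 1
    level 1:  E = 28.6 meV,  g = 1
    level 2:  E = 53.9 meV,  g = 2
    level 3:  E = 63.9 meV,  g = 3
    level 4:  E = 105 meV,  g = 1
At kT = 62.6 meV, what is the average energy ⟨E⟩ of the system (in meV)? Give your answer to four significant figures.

Eᵢ/kT = 0, 0.456869, 0.861022, 1.02077, 1.67732.
Z = Σ gᵢe^(−Eᵢ/kT) = 1·e^(−0) + 1·e^(−0.456869) + 2·e^(−0.861022) + 3·e^(−1.02077) + 1·e^(−1.67732) = 1.00000 + 0.633263 + 0.845460 + 1.08095 + 0.186874 = 3.74655.
⟨E⟩ = Σ Eᵢ gᵢe^(−Eᵢ/kT) / Z = (0·1.00000 + 28.6·0.633263 + 53.9·0.845460 + 63.9·1.08095 + 105·0.186874) / 3.74655 = 40.67 meV.

40.67 meV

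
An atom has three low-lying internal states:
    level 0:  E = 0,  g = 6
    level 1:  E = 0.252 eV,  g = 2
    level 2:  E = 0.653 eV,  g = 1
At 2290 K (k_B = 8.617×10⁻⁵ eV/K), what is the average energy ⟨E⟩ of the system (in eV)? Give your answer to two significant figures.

0.025 eV

k_BT = 8.617×10⁻⁵ × 2290 K = 0.1973 eV.
Eᵢ/kT = 0, 1.277, 3.310.
Z = Σ gᵢe^(−Eᵢ/kT) = 6·e^(−0) + 2·e^(−1.277) + 1·e^(−3.310) = 6.000 + 0.5577 + 0.03652 = 6.594.
⟨E⟩ = Σ Eᵢ gᵢe^(−Eᵢ/kT) / Z = (0·6.000 + 0.252·0.5577 + 0.653·0.03652) / 6.594 = 0.025 eV.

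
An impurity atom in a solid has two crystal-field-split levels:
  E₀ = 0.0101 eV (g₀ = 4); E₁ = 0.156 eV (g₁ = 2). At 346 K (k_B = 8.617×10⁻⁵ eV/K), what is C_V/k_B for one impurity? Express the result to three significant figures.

0.0891

k_BT = 8.617×10⁻⁵ × 346 K = 0.029815 eV.
Eᵢ/kT = 0.33876, 5.2323.
Z = Σ gᵢe^(−Eᵢ/kT) = 4·e^(−0.33876) + 2·e^(−5.2323) = 2.8506 + 0.010682 = 2.8613.
⟨E⟩ = 0.010645 eV, ⟨E²⟩ = 0.00019248 eV².
C_V/k_B = (⟨E²⟩ − ⟨E⟩²)/(kT)² = (0.00019248 − 0.00011332)/0.00088893 = 0.0891.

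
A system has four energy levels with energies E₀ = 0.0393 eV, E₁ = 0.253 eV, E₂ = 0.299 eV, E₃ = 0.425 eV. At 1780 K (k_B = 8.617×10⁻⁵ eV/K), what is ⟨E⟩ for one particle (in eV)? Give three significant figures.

k_BT = 8.617×10⁻⁵ × 1780 K = 0.15338 eV.
Eᵢ/kT = 0.25623, 1.6495, 1.9494, 2.7709.
Z = Σ e^(−Eᵢ/kT) = e^(−0.25623) + e^(−1.6495) + e^(−1.9494) + e^(−2.7709) = 0.77396 + 0.19215 + 0.14236 + 0.062606 = 1.1711.
⟨E⟩ = Σ Eᵢ e^(−Eᵢ/kT) / Z = (0.0393·0.77396 + 0.253·0.19215 + 0.299·0.14236 + 0.425·0.062606) / 1.1711 = 0.127 eV.

0.127 eV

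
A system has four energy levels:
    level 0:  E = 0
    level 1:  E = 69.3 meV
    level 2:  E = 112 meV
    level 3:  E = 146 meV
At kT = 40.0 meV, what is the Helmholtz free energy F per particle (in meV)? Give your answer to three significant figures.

-9.36 meV

Eᵢ/kT = 0, 1.7325, 2.8000, 3.6500.
Z = Σ e^(−Eᵢ/kT) = e^(−0) + e^(−1.7325) + e^(−2.8000) + e^(−3.6500) = 1.0000 + 0.17684 + 0.060810 + 0.025991 = 1.2636.
F = −kT ln Z = −40.0 × ln(1.2636) = −40.0 × 0.23396 = -9.36 meV.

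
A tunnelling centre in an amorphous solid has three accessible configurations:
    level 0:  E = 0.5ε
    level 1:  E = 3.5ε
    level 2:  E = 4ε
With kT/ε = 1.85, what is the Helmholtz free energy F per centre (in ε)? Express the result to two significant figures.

Eᵢ/kT = 0.2703, 1.892, 2.162.
Z = Σ e^(−Eᵢ/kT) = e^(−0.2703) + e^(−1.892) + e^(−2.162) = 0.7632 + 0.1508 + 0.1151 = 1.029.
F = −kT ln Z = −1.85 × ln(1.029) = −1.85 × 0.02859 = -0.053 ε.

-0.053 ε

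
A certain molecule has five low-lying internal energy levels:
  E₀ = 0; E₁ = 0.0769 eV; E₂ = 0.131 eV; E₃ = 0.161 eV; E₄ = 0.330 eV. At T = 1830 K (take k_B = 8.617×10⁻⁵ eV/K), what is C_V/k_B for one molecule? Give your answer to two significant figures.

k_BT = 8.617×10⁻⁵ × 1830 K = 0.1577 eV.
Eᵢ/kT = 0, 0.4876, 0.8307, 1.021, 2.093.
Z = Σ e^(−Eᵢ/kT) = e^(−0) + e^(−0.4876) + e^(−0.8307) + e^(−1.021) + e^(−2.093) = 1.000 + 0.6141 + 0.4357 + 0.3602 + 0.1233 = 2.533.
⟨E⟩ = 0.08014 eV, ⟨E²⟩ = 0.01337 eV².
C_V/k_B = (⟨E²⟩ − ⟨E⟩²)/(kT)² = (0.01337 − 0.006422)/0.02487 = 0.28.

0.28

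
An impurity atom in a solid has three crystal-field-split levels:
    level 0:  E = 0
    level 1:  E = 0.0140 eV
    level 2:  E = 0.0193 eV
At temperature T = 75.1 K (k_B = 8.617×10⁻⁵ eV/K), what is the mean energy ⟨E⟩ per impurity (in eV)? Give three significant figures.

0.00222 eV

k_BT = 8.617×10⁻⁵ × 75.1 K = 0.0064714 eV.
Eᵢ/kT = 0, 2.1634, 2.9824.
Z = Σ e^(−Eᵢ/kT) = e^(−0) + e^(−2.1634) + e^(−2.9824) = 1.0000 + 0.11493 + 0.050671 = 1.1656.
⟨E⟩ = Σ Eᵢ e^(−Eᵢ/kT) / Z = (0·1.0000 + 0.0140·0.11493 + 0.0193·0.050671) / 1.1656 = 0.00222 eV.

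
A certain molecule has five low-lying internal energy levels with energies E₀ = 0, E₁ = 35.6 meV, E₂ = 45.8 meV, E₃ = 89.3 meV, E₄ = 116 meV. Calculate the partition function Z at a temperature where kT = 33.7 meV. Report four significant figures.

Eᵢ/kT = 0, 1.05638, 1.35905, 2.64985, 3.44214.
Z = Σ e^(−Eᵢ/kT) = e^(−0) + e^(−1.05638) + e^(−1.35905) + e^(−2.64985) + e^(−3.44214) = 1.00000 + 0.347712 + 0.256905 + 0.0706618 + 0.0319961 = 1.70727.

Z = 1.707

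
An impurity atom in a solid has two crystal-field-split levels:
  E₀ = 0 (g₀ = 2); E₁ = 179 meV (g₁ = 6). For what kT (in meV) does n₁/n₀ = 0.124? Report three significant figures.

n₁/n₀ = (g₁/g₀) exp[−(E₁−E₀)/kT] = 0.124.
⇒ (E₁−E₀)/kT = ln((6/2)/0.124) = ln(24.194) = 3.1861.
kT = 179 meV / 3.1861 = 56.2 meV.

56.2 meV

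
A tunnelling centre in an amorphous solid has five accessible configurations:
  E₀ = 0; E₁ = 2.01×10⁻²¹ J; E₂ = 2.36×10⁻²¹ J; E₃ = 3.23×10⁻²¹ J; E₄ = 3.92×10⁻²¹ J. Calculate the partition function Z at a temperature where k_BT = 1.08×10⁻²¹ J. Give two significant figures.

Z = 1.3

Eᵢ/kT = 0, 1.861, 2.185, 2.991, 3.630.
Z = Σ e^(−Eᵢ/kT) = e^(−0) + e^(−1.861) + e^(−2.185) + e^(−2.991) + e^(−3.630) = 1.000 + 0.1555 + 0.1125 + 0.05024 + 0.02652 = 1.345.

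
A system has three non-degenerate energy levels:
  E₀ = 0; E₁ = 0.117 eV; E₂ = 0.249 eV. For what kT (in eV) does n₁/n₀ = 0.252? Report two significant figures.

0.085 eV

n₁/n₀ = exp[−(E₁−E₀)/kT] = 0.252.
⇒ (E₁−E₀)/kT = ln(1/0.252) = ln(3.968) = 1.378.
kT = 0.117 eV / 1.378 = 0.085 eV.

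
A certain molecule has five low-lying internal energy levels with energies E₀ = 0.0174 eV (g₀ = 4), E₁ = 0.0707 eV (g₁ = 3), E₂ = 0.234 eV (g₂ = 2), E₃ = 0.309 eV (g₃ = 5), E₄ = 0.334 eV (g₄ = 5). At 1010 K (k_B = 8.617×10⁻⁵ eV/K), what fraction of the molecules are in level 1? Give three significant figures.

0.267

k_BT = 8.617×10⁻⁵ × 1010 K = 0.087032 eV.
Eᵢ/kT = 0.19993, 0.81234, 2.6887, 3.5504, 3.8377.
Z = Σ gᵢe^(−Eᵢ/kT) = 4·e^(−0.19993) + 3·e^(−0.81234) + 2·e^(−2.6887) + 5·e^(−3.5504) + 5·e^(−3.8377) = 3.2752 + 1.3315 + 0.13594 + 0.14357 + 0.10772 = 4.9939.
P₁ = g₁ e^(−E₁/kT) / Z = 1.3315/4.9939 = 0.267.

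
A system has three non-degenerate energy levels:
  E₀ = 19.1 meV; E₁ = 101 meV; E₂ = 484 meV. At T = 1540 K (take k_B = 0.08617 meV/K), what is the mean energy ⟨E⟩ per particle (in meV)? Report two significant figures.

56 meV

k_BT = 0.08617 × 1540 K = 132.7 meV.
Eᵢ/kT = 0.1439, 0.7611, 3.647.
Z = Σ e^(−Eᵢ/kT) = e^(−0.1439) + e^(−0.7611) + e^(−3.647) = 0.8660 + 0.4672 + 0.02607 = 1.359.
⟨E⟩ = Σ Eᵢ e^(−Eᵢ/kT) / Z = (19.1·0.8660 + 101·0.4672 + 484·0.02607) / 1.359 = 56 meV.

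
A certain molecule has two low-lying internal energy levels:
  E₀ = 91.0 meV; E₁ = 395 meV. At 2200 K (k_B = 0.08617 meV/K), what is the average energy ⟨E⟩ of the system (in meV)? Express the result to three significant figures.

k_BT = 0.08617 × 2200 K = 189.57 meV.
Eᵢ/kT = 0.48003, 2.0837.
Z = Σ e^(−Eᵢ/kT) = e^(−0.48003) + e^(−2.0837) = 0.61876 + 0.12447 = 0.74323.
⟨E⟩ = Σ Eᵢ e^(−Eᵢ/kT) / Z = (91.0·0.61876 + 395·0.12447) / 0.74323 = 142 meV.

142 meV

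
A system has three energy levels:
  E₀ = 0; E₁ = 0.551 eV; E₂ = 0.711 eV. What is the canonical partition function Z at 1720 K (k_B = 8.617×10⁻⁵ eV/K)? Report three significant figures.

Z = 1.03

k_BT = 8.617×10⁻⁵ × 1720 K = 0.14821 eV.
Eᵢ/kT = 0, 3.7177, 4.7972.
Z = Σ e^(−Eᵢ/kT) = e^(−0) + e^(−3.7177) + e^(−4.7972) = 1.0000 + 0.024290 + 0.0082528 = 1.0325.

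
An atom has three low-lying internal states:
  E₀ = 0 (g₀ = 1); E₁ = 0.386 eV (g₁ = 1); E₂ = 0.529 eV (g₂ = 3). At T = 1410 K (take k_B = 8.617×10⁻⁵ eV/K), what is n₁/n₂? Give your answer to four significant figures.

1.081

k_BT = 8.617×10⁻⁵ × 1410 K = 0.121500 eV.
n₁/n₂ = (g₁/g₂) exp[−(E₁−E₂)/kT] = (1/3) × exp(−(-0.143 eV)/(0.121500 eV)) = (1/3) × exp(1.17695) = 1.081.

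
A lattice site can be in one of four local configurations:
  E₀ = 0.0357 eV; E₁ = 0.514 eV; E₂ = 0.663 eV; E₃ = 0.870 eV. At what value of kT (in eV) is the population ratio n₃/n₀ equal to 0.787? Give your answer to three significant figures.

n₃/n₀ = exp[−(E₃−E₀)/kT] = 0.787.
⇒ (E₃−E₀)/kT = ln(1/0.787) = ln(1.2706) = 0.23949.
kT = 0.8343 eV / 0.23949 = 3.48 eV.

3.48 eV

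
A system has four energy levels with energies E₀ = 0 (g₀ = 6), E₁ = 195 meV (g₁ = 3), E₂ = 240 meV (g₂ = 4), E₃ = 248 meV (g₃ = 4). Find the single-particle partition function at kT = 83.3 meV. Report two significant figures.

Z = 6.7

Eᵢ/kT = 0, 2.341, 2.881, 2.977.
Z = Σ gᵢe^(−Eᵢ/kT) = 6·e^(−0) + 3·e^(−2.341) + 4·e^(−2.881) + 4·e^(−2.977) = 6.000 + 0.2887 + 0.2243 + 0.2038 = 6.717.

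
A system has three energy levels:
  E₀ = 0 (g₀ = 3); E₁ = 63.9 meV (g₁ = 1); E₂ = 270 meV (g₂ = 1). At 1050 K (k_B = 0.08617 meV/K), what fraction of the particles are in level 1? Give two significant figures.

k_BT = 0.08617 × 1050 K = 90.48 meV.
Eᵢ/kT = 0, 0.7062, 2.984.
Z = Σ gᵢe^(−Eᵢ/kT) = 3·e^(−0) + 1·e^(−0.7062) + 1·e^(−2.984) = 3.000 + 0.4935 + 0.05059 = 3.544.
P₁ = g₁ e^(−E₁/kT) / Z = 0.4935/3.544 = 0.14.

0.14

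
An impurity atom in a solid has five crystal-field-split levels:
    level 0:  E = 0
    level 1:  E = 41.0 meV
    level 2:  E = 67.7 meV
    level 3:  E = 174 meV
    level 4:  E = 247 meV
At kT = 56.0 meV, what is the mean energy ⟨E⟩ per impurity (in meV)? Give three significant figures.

27.6 meV

Eᵢ/kT = 0, 0.73214, 1.2089, 3.1071, 4.4107.
Z = Σ e^(−Eᵢ/kT) = e^(−0) + e^(−0.73214) + e^(−1.2089) + e^(−3.1071) + e^(−4.4107) = 1.0000 + 0.48088 + 0.29853 + 0.044730 + 0.012147 = 1.8363.
⟨E⟩ = Σ Eᵢ e^(−Eᵢ/kT) / Z = (0·1.0000 + 41.0·0.48088 + 67.7·0.29853 + 174·0.044730 + 247·0.012147) / 1.8363 = 27.6 meV.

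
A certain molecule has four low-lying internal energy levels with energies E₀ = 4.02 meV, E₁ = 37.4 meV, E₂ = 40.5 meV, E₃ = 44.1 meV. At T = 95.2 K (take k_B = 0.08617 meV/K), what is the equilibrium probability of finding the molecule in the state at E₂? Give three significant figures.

k_BT = 0.08617 × 95.2 K = 8.2034 meV.
Eᵢ/kT = 0.49004, 4.5591, 4.9370, 5.3758.
Z = Σ e^(−Eᵢ/kT) = e^(−0.49004) + e^(−4.5591) + e^(−4.9370) + e^(−5.3758) = 0.61260 + 0.010471 + 0.0071761 + 0.0046272 = 0.63487.
P₂ = e^(−E₂/kT) / Z = 0.0071761/0.63487 = 0.0113.

0.0113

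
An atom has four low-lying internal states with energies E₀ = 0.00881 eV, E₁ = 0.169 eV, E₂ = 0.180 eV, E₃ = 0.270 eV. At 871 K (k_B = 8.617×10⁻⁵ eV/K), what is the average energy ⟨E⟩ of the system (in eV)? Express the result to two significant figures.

k_BT = 8.617×10⁻⁵ × 871 K = 0.07505 eV.
Eᵢ/kT = 0.1174, 2.252, 2.398, 3.598.
Z = Σ e^(−Eᵢ/kT) = e^(−0.1174) + e^(−2.252) + e^(−2.398) + e^(−3.598) = 0.8892 + 0.1052 + 0.09090 + 0.02738 = 1.113.
⟨E⟩ = Σ Eᵢ e^(−Eᵢ/kT) / Z = (0.00881·0.8892 + 0.169·0.1052 + 0.180·0.09090 + 0.270·0.02738) / 1.113 = 0.044 eV.

0.044 eV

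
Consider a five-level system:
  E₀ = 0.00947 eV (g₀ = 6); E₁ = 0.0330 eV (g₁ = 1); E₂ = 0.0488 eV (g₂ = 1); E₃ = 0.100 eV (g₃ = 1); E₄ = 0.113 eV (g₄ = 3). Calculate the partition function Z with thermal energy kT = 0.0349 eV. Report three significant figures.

Z = 5.38

Eᵢ/kT = 0.27135, 0.94556, 1.3983, 2.8653, 3.2378.
Z = Σ gᵢe^(−Eᵢ/kT) = 6·e^(−0.27135) + 1·e^(−0.94556) + 1·e^(−1.3983) + 1·e^(−2.8653) + 3·e^(−3.2378) = 4.5741 + 0.38846 + 0.24702 + 0.056966 + 0.11775 = 5.3843.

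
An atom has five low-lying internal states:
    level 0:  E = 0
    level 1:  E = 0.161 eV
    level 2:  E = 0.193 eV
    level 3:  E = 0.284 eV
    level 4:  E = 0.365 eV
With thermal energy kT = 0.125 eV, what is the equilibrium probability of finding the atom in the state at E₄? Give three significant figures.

0.0328

Eᵢ/kT = 0, 1.2880, 1.5440, 2.2720, 2.9200.
Z = Σ e^(−Eᵢ/kT) = e^(−0) + e^(−1.2880) + e^(−1.5440) + e^(−2.2720) + e^(−2.9200) = 1.0000 + 0.27582 + 0.21353 + 0.10311 + 0.053934 = 1.6464.
P₄ = e^(−E₄/kT) / Z = 0.053934/1.6464 = 0.0328.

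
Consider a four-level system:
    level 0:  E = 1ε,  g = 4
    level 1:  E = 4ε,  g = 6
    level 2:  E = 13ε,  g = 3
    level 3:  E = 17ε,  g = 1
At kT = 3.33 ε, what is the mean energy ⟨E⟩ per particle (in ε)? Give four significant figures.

Eᵢ/kT = 0.300300, 1.20120, 3.90390, 5.10511.
Z = Σ gᵢe^(−Eᵢ/kT) = 4·e^(−0.300300) + 6·e^(−1.20120) + 3·e^(−3.90390) + 1·e^(−5.10511) = 2.96238 + 1.80500 + 0.0604894 + 0.00606567 = 4.83394.
⟨E⟩ = Σ Eᵢ gᵢe^(−Eᵢ/kT) / Z = (1·2.96238 + 4·1.80500 + 13·0.0604894 + 17·0.00606567) / 4.83394 = 2.290 ε.

2.290 ε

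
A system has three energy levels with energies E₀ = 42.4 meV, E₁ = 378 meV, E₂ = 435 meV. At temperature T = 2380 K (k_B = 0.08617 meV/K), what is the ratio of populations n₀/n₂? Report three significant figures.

6.78

k_BT = 0.08617 × 2380 K = 205.08 meV.
n₀/n₂ = exp[−(E₀−E₂)/kT] = exp(−(-392.6 meV)/(205.08 meV)) = exp(1.9144) = 6.78.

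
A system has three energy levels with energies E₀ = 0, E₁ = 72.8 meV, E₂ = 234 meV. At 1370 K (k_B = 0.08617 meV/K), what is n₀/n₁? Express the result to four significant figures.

k_BT = 0.08617 × 1370 K = 118.053 meV.
n₀/n₁ = exp[−(E₀−E₁)/kT] = exp(−(-72.8 meV)/(118.053 meV)) = exp(0.616672) = 1.853.

1.853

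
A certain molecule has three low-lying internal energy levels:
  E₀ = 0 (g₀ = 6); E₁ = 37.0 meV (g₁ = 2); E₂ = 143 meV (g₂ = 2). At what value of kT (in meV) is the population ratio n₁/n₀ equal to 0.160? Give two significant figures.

50 meV

n₁/n₀ = (g₁/g₀) exp[−(E₁−E₀)/kT] = 0.160.
⇒ (E₁−E₀)/kT = ln((2/6)/0.160) = ln(2.083) = 0.7338.
kT = 37.0 meV / 0.7338 = 50 meV.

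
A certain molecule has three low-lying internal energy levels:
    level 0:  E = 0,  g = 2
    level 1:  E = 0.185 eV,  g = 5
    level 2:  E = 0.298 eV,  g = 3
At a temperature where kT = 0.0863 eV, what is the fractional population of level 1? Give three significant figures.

0.219

Eᵢ/kT = 0, 2.1437, 3.4531.
Z = Σ gᵢe^(−Eᵢ/kT) = 2·e^(−0) + 5·e^(−2.1437) + 3·e^(−3.4531) = 2.0000 + 0.58610 + 0.094942 = 2.6810.
P₁ = g₁ e^(−E₁/kT) / Z = 0.58610/2.6810 = 0.219.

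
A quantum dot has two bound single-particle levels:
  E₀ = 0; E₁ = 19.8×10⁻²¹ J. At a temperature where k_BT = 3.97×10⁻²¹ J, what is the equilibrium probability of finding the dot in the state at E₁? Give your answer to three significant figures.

0.00678

Eᵢ/kT = 0, 4.9874.
Z = Σ e^(−Eᵢ/kT) = e^(−0) + e^(−4.9874) = 1.0000 + 0.0068234 = 1.0068.
P₁ = e^(−E₁/kT) / Z = 0.0068234/1.0068 = 0.00678.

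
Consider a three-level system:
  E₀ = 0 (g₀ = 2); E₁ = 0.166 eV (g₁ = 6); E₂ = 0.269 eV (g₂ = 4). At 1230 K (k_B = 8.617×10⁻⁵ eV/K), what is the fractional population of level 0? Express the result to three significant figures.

0.560

k_BT = 8.617×10⁻⁵ × 1230 K = 0.10599 eV.
Eᵢ/kT = 0, 1.5662, 2.5380.
Z = Σ gᵢe^(−Eᵢ/kT) = 2·e^(−0) + 6·e^(−1.5662) + 4·e^(−2.5380) = 2.0000 + 1.2530 + 0.31610 = 3.5691.
P₀ = g₀ e^(−E₀/kT) / Z = 2.0000/3.5691 = 0.560.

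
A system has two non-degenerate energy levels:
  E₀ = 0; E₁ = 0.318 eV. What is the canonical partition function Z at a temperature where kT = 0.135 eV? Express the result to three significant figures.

Eᵢ/kT = 0, 2.3556.
Z = Σ e^(−Eᵢ/kT) = e^(−0) + e^(−2.3556) = 1.0000 + 0.094837 = 1.0948.

Z = 1.09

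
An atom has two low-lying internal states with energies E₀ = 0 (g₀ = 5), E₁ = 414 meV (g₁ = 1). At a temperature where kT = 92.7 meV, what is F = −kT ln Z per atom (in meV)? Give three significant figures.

-149 meV

Eᵢ/kT = 0, 4.4660.
Z = Σ gᵢe^(−Eᵢ/kT) = 5·e^(−0) + 1·e^(−4.4660) = 5.0000 + 0.011493 = 5.0115.
F = −kT ln Z = −92.7 × ln(5.0115) = −92.7 × 1.6117 = -149 meV.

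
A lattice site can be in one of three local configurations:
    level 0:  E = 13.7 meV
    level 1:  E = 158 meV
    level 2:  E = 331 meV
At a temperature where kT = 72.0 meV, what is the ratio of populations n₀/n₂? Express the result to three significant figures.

n₀/n₂ = exp[−(E₀−E₂)/kT] = exp(−(-317.3 meV)/(72.0 meV)) = exp(4.4069) = 82.0.

82.0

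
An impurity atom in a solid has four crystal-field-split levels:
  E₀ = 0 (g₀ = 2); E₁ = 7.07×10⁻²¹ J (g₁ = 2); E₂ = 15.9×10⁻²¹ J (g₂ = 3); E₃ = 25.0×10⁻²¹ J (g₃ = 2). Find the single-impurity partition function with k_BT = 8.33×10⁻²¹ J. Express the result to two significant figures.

Eᵢ/kT = 0, 0.8487, 1.909, 3.001.
Z = Σ gᵢe^(−Eᵢ/kT) = 2·e^(−0) + 2·e^(−0.8487) + 3·e^(−1.909) + 2·e^(−3.001) = 2.000 + 0.8559 + 0.4447 + 0.09947 = 3.400.

Z = 3.4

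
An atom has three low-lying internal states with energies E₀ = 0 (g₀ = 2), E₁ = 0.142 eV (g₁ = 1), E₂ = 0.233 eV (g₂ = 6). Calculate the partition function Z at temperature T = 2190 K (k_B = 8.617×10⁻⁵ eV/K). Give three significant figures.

Z = 4.22

k_BT = 8.617×10⁻⁵ × 2190 K = 0.18871 eV.
Eᵢ/kT = 0, 0.75248, 1.2347.
Z = Σ gᵢe^(−Eᵢ/kT) = 2·e^(−0) + 1·e^(−0.75248) + 6·e^(−1.2347) = 2.0000 + 0.47120 + 1.7455 = 4.2167.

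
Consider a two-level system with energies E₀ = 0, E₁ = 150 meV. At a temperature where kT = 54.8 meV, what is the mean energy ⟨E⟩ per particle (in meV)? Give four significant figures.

Eᵢ/kT = 0, 2.73723.
Z = Σ e^(−Eᵢ/kT) = e^(−0) + e^(−2.73723) = 1.00000 + 0.0647495 = 1.06475.
⟨E⟩ = Σ Eᵢ e^(−Eᵢ/kT) / Z = (0·1.00000 + 150·0.0647495) / 1.06475 = 9.122 meV.

9.122 meV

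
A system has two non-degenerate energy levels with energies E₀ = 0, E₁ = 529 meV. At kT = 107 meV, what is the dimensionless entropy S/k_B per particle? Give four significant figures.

0.04209

Eᵢ/kT = 0, 4.94393.
Z = Σ e^(−Eᵢ/kT) = e^(−0) + e^(−4.94393) = 1.00000 + 0.00712654 = 1.00713.
⟨E⟩ = Σ EᵢPᵢ = 3.74325 meV.
S/k_B = ln Z + ⟨E⟩/kT = ln(1.00713) + 3.74325/107 = 0.00710470 + 0.0349836 = 0.04209.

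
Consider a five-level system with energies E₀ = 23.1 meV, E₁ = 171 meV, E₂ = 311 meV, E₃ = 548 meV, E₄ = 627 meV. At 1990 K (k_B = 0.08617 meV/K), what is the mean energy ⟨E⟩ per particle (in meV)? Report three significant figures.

117 meV

k_BT = 0.08617 × 1990 K = 171.48 meV.
Eᵢ/kT = 0.13471, 0.99720, 1.8136, 3.1957, 3.6564.
Z = Σ e^(−Eᵢ/kT) = e^(−0.13471) + e^(−0.99720) + e^(−1.8136) + e^(−3.1957) + e^(−3.6564) = 0.87397 + 0.36891 + 0.16307 + 0.040938 + 0.025825 = 1.4727.
⟨E⟩ = Σ Eᵢ e^(−Eᵢ/kT) / Z = (23.1·0.87397 + 171·0.36891 + 311·0.16307 + 548·0.040938 + 627·0.025825) / 1.4727 = 117 meV.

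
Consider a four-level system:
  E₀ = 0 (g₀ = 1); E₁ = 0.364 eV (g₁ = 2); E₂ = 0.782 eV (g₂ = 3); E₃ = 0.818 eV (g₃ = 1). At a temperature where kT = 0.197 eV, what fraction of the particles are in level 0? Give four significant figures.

Eᵢ/kT = 0, 1.84772, 3.96954, 4.15228.
Z = Σ gᵢe^(−Eᵢ/kT) = 1·e^(−0) + 2·e^(−1.84772) + 3·e^(−3.96954) + 1·e^(−4.15228) = 1.00000 + 0.315192 + 0.0566464 + 0.0157285 = 1.38757.
P₀ = g₀ e^(−E₀/kT) / Z = 1.00000/1.38757 = 0.7207.

0.7207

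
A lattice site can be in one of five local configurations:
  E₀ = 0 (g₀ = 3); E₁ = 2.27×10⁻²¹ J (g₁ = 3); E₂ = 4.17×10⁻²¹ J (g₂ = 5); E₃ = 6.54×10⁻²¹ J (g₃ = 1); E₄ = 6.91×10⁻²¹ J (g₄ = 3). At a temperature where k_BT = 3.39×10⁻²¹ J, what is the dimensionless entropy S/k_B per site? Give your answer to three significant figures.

Eᵢ/kT = 0, 0.66962, 1.2301, 1.9292, 2.0383.
Z = Σ gᵢe^(−Eᵢ/kT) = 3·e^(−0) + 3·e^(−0.66962) + 5·e^(−1.2301) + 1·e^(−1.9292) + 3·e^(−2.0383) = 3.0000 + 1.5357 + 1.4613 + 0.14526 + 0.39075 = 6.5330.
⟨E⟩ = Σ EᵢPᵢ = 2.0251 ×10⁻²¹ J.
S/k_B = ln Z + ⟨E⟩/kT = ln(6.5330) + 2.0251/3.39 = 1.8769 + 0.59737 = 2.47.

2.47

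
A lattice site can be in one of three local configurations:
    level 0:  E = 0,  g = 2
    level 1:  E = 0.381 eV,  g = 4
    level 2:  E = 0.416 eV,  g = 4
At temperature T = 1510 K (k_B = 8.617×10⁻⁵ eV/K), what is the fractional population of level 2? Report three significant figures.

k_BT = 8.617×10⁻⁵ × 1510 K = 0.13012 eV.
Eᵢ/kT = 0, 2.9281, 3.1970.
Z = Σ gᵢe^(−Eᵢ/kT) = 2·e^(−0) + 4·e^(−2.9281) + 4·e^(−3.1970) = 2.0000 + 0.21399 + 0.16354 = 2.3775.
P₂ = g₂ e^(−E₂/kT) / Z = 0.16354/2.3775 = 0.0688.

0.0688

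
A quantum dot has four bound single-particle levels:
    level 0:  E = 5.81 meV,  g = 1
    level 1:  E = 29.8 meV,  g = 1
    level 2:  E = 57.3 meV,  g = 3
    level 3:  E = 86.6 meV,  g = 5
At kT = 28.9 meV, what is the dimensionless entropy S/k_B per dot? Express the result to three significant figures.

1.75

Eᵢ/kT = 0.20104, 1.0311, 1.9827, 2.9965.
Z = Σ gᵢe^(−Eᵢ/kT) = 1·e^(−0.20104) + 1·e^(−1.0311) + 3·e^(−1.9827) + 5·e^(−2.9965) = 0.81788 + 0.35661 + 0.41309 + 0.24981 = 1.8374.
⟨E⟩ = Σ EᵢPᵢ = 33.026 meV.
S/k_B = ln Z + ⟨E⟩/kT = ln(1.8374) + 33.026/28.9 = 0.60835 + 1.1428 = 1.75.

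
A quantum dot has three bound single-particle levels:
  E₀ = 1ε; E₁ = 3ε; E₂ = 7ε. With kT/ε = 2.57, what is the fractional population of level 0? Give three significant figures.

Eᵢ/kT = 0.38911, 1.1673, 2.7237.
Z = Σ e^(−Eᵢ/kT) = e^(−0.38911) + e^(−1.1673) + e^(−2.7237) = 0.67766 + 0.31121 + 0.065631 = 1.0545.
P₀ = e^(−E₀/kT) / Z = 0.67766/1.0545 = 0.643.

0.643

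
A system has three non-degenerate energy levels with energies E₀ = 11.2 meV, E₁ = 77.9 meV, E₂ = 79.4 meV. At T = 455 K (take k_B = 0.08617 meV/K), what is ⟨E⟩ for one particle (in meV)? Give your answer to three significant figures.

k_BT = 0.08617 × 455 K = 39.207 meV.
Eᵢ/kT = 0.28566, 1.9869, 2.0251.
Z = Σ e^(−Eᵢ/kT) = e^(−0.28566) + e^(−1.9869) + e^(−2.0251) = 0.75152 + 0.13712 + 0.13198 = 1.0206.
⟨E⟩ = Σ Eᵢ e^(−Eᵢ/kT) / Z = (11.2·0.75152 + 77.9·0.13712 + 79.4·0.13198) / 1.0206 = 29.0 meV.

29.0 meV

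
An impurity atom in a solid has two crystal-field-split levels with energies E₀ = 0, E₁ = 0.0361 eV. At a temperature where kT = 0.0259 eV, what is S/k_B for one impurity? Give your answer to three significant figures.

Eᵢ/kT = 0, 1.3938.
Z = Σ e^(−Eᵢ/kT) = e^(−0) + e^(−1.3938) = 1.0000 + 0.24813 = 1.2481.
⟨E⟩ = Σ EᵢPᵢ = 0.0071769 eV.
S/k_B = ln Z + ⟨E⟩/kT = ln(1.2481) + 0.0071769/0.0259 = 0.22162 + 0.27710 = 0.499.

0.499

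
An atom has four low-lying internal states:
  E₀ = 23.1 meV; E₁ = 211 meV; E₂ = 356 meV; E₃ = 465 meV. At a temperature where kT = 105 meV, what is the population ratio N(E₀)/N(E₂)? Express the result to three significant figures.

23.8

n₀/n₂ = exp[−(E₀−E₂)/kT] = exp(−(-332.9 meV)/(105 meV)) = exp(3.1705) = 23.8.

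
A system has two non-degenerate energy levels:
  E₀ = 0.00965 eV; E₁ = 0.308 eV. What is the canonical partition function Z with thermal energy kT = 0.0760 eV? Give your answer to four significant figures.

Eᵢ/kT = 0.126974, 4.05263.
Z = Σ e^(−Eᵢ/kT) = e^(−0.126974) + e^(−4.05263) = 0.880757 + 0.0173766 = 0.898134.

Z = 0.8981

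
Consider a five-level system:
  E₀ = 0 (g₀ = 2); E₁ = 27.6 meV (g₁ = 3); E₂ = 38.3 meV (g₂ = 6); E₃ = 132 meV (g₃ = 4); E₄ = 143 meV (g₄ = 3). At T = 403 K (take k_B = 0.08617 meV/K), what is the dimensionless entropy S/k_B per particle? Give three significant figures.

k_BT = 0.08617 × 403 K = 34.727 meV.
Eᵢ/kT = 0, 0.79477, 1.1029, 3.8011, 4.1178.
Z = Σ gᵢe^(−Eᵢ/kT) = 2·e^(−0) + 3·e^(−0.79477) + 6·e^(−1.1029) + 4·e^(−3.8011) + 3·e^(−4.1178) = 2.0000 + 1.3551 + 1.9914 + 0.089385 + 0.048841 = 5.4847.
⟨E⟩ = Σ EᵢPᵢ = 24.150 meV.
S/k_B = ln Z + ⟨E⟩/kT = ln(5.4847) + 24.150/34.727 = 1.7020 + 0.69542 = 2.40.

2.40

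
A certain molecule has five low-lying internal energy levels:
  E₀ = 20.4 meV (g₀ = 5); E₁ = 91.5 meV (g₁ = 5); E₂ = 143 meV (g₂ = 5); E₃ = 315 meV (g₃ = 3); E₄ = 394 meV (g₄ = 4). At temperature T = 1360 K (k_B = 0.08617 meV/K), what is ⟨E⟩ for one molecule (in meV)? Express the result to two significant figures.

k_BT = 0.08617 × 1360 K = 117.2 meV.
Eᵢ/kT = 0.1741, 0.7807, 1.220, 2.688, 3.362.
Z = Σ gᵢe^(−Eᵢ/kT) = 5·e^(−0.1741) + 5·e^(−0.7807) + 5·e^(−1.220) + 3·e^(−2.688) + 4·e^(−3.362) = 4.201 + 2.290 + 1.476 + 0.2041 + 0.1387 = 8.310.
⟨E⟩ = Σ Eᵢ gᵢe^(−Eᵢ/kT) / Z = (20.4·4.201 + 91.5·2.290 + 143·1.476 + 315·0.2041 + 394·0.1387) / 8.310 = 75 meV.

75 meV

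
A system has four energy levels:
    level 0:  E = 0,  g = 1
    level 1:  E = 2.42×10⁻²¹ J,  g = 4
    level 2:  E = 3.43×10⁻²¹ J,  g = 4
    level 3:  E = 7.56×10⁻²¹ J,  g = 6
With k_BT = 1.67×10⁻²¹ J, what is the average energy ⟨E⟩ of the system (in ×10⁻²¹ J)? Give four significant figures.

1.797 ×10⁻²¹ J

Eᵢ/kT = 0, 1.44910, 2.05389, 4.52695.
Z = Σ gᵢe^(−Eᵢ/kT) = 1·e^(−0) + 4·e^(−1.44910) + 4·e^(−2.05389) + 6·e^(−4.52695) = 1.00000 + 0.939126 + 0.512940 + 0.0648816 = 2.51695.
⟨E⟩ = Σ Eᵢ gᵢe^(−Eᵢ/kT) / Z = (0·1.00000 + 2.42·0.939126 + 3.43·0.512940 + 7.56·0.0648816) / 2.51695 = 1.797 ×10⁻²¹ J.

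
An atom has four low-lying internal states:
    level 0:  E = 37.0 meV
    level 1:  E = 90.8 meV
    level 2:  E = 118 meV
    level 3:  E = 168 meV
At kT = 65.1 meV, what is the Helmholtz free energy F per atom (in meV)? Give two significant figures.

-3.4 meV

Eᵢ/kT = 0.5684, 1.395, 1.813, 2.581.
Z = Σ e^(−Eᵢ/kT) = e^(−0.5684) + e^(−1.395) + e^(−1.813) + e^(−2.581) = 0.5664 + 0.2478 + 0.1632 + 0.07570 = 1.053.
F = −kT ln Z = −65.1 × ln(1.053) = −65.1 × 0.05164 = -3.4 meV.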